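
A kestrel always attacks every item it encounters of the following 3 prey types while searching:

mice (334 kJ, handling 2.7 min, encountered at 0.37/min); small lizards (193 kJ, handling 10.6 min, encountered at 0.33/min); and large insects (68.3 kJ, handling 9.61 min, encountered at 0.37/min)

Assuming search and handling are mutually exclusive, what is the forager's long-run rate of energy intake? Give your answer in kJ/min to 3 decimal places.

23.478 kJ/min

R = Σλ_iE_i / (1 + Σλ_ih_i)
Numerator: 0.37×334 + 0.33×193 + 0.37×68.3 = 212.5
Denominator: 1 + 0.37×2.7 + 0.33×10.6 + 0.37×9.61 = 9.053
R = 212.5/9.053 = 23.48 kJ/min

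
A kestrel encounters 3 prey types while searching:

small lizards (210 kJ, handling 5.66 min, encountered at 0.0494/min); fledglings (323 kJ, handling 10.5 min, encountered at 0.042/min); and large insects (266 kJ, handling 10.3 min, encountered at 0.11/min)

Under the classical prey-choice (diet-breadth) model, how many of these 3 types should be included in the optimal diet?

3

E/h in descending order: small lizards 37.1, fledglings 30.8, large insects 25.8 kJ/min. The optimal diet is the largest prefix of this list for which every included type satisfies E_i/h_i > R on the types above it.
Rate on top 1: 8.107. fledglings: 30.8 > 8.107 → include.
Rate on top 2: 13.91. large insects: 25.8 > 13.91 → include.
Optimal diet: small lizards, fledglings, large insects — 3 of 3 types.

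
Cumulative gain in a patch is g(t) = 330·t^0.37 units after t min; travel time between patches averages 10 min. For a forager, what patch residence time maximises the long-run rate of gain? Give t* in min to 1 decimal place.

Optimal t* satisfies g'(t*) = g(t*)/(T + t*).
g'(t) = 0.37·330·t^-0.63. Setting 0.37·330·t^-0.63 = 330·t^0.37/(10+t) gives 0.37(10+t) = t, so 0.63·t = 0.37×10.
t* = 0.37×10/0.63 = 5.873 min.

5.9 min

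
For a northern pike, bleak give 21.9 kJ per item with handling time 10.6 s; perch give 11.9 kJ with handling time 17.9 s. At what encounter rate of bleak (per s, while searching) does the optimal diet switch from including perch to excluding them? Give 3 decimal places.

0.045 per s

At the threshold, the rate on bleak alone equals the profitability of perch: λ·21.9/(1 + λ·10.6) = 11.9/17.9 = 0.6648.
Rearranging, λ(21.9 − 0.6648×10.6) = 0.6648, so λ = 0.6648/14.85 = 0.04476 per s.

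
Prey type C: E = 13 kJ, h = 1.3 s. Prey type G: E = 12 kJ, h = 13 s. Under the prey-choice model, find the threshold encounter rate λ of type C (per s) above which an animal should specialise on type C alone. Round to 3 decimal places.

0.078 per s

Drop type G once their profitability E₂/h₂ falls below the rate achievable on type C alone: E₂/h₂ = λE₁/(1 + λh₁).
Solve for λ: λE₁h₂ = E₂(1 + λh₁) → λ(E₁h₂ − E₂h₁) = E₂ → λ = E₂/(E₁h₂ − E₂h₁).
λ = 12/(13×13 − 12×1.3) = 12/153.4 = 0.07823 per s.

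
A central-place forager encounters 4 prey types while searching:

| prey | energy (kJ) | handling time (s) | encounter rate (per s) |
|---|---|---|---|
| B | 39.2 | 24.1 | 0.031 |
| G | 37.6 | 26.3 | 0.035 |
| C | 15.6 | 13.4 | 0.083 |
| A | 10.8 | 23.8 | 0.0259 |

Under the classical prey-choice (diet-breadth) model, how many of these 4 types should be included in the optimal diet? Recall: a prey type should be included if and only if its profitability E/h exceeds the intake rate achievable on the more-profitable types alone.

3

Rank by E/h (kJ/s): B 1.63, G 1.43, C 1.16, A 0.454. Include each in turn until the next type's E/h falls below the running intake rate.
Rate on top 1: 0.6956. G: 1.43 > 0.6956 → include.
Rate on top 2: 0.9489. C: 1.16 > 0.9489 → include.
Rate on top 3: 1.012. A: 0.454 < 1.012 → exclude; stop.
Optimal diet: B, G, C — 3 of 4 types.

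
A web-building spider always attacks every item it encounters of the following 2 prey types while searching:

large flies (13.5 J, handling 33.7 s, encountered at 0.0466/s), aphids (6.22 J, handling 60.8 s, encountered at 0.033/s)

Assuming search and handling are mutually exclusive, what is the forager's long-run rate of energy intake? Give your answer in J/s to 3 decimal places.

Energy encountered per unit search time: 0.0466×13.5 + 0.033×6.22 = 0.8344 J/s.
Handling time per unit search time: 0.0466×33.7 + 0.033×60.8 = 3.577.
Rate = 0.8344/(1 + 3.577) = 0.1823 J/s.

0.182 J/s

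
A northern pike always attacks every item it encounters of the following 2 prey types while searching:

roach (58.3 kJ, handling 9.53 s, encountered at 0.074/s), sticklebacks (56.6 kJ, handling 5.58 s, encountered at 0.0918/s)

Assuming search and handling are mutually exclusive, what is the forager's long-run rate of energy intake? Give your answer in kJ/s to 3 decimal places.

R = Σλ_iE_i / (1 + Σλ_ih_i)
Numerator: 0.074×58.3 + 0.0918×56.6 = 9.51
Denominator: 1 + 0.074×9.53 + 0.0918×5.58 = 2.217
R = 9.51/2.217 = 4.289 kJ/s

4.289 kJ/s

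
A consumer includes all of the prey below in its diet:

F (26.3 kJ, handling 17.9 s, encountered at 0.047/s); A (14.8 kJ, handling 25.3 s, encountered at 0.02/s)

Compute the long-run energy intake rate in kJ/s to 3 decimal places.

0.653 kJ/s

R = (0.047×26.3 + 0.02×14.8) / (1 + 0.047×17.9 + 0.02×25.3) = 1.532/2.347 = 0.6527 kJ/s.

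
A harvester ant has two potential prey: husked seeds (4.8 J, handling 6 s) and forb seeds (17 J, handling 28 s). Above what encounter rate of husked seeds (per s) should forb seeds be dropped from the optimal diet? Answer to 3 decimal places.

At the threshold, the rate on husked seeds alone equals the profitability of forb seeds: λ·4.8/(1 + λ·6) = 17/28 = 0.6071.
Rearranging, λ(4.8 − 0.6071×6) = 0.6071, so λ = 0.6071/1.157 = 0.5247 per s.

0.525 per s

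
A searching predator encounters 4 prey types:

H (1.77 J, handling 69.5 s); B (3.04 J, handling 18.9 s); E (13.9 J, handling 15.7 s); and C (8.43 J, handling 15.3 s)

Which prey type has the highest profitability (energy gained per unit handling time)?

E

Profitability E/h (J/s): H = 1.77/69.5 = 0.0255, B = 3.04/18.9 = 0.161, E = 13.9/15.7 = 0.885, C = 8.43/15.3 = 0.551.
Ranked: E > C > B > H.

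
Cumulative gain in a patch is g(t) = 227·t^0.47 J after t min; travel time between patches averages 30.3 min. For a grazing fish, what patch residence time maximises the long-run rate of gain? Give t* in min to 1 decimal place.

26.9 min

Optimal t* satisfies g'(t*) = g(t*)/(T + t*).
g'(t) = 0.47·227·t^-0.53. Setting 0.47·227·t^-0.53 = 227·t^0.47/(30.3+t) gives 0.47(30.3+t) = t, so 0.53·t = 0.47×30.3.
t* = 0.47×30.3/0.53 = 26.87 min.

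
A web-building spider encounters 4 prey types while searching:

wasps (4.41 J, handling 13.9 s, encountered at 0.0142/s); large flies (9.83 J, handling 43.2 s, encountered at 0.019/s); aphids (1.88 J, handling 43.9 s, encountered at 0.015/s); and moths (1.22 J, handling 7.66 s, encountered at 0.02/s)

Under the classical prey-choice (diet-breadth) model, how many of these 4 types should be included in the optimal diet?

3

Rank by E/h (J/s): wasps 0.317, large flies 0.228, moths 0.159, aphids 0.0428. Include each in turn until the next type's E/h falls below the running intake rate.
Rate on top 1: 0.0523. large flies: 0.228 > 0.0523 → include.
Rate on top 2: 0.1236. moths: 0.159 > 0.1236 → include.
Rate on top 3: 0.1261. aphids: 0.0428 < 0.1261 → exclude; stop.
Optimal diet: wasps, large flies, moths — 3 of 4 types.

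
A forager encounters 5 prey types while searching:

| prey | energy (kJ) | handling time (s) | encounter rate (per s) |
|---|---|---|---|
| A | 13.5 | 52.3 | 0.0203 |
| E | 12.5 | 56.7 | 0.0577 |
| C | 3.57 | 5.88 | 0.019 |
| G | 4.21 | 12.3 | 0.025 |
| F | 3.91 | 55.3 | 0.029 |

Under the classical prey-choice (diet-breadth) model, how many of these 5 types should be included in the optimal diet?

4

Profitabilities (E/h, kJ/s): C 0.607, G 0.342, A 0.258, E 0.22, F 0.0707. Add prey in this order while the next type's profitability exceeds the intake rate on those already taken.
Rate on top 1: 0.06101. G: 0.342 > 0.06101 → include.
Rate on top 2: 0.122. A: 0.258 > 0.122 → include.
Rate on top 3: 0.1802. E: 0.22 > 0.1802 → include.
Rate on top 4: 0.2031. F: 0.0707 < 0.2031 → exclude; stop.
Optimal diet: C, G, A, E — 4 of 5 types.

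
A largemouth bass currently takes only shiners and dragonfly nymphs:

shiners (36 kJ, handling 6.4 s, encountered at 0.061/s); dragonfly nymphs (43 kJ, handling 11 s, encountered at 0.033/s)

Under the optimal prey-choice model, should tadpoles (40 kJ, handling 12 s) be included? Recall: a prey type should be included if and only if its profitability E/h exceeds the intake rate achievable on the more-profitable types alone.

Current rate: (0.061×36 + 0.033×43)/(1 + 0.061×6.4 + 0.033×11) = 2.062 kJ/s.
Profitability of tadpoles: 40/12 = 3.333 kJ/s.
Since 3.333 > R, including tadpoles increases the long-run rate.

Yes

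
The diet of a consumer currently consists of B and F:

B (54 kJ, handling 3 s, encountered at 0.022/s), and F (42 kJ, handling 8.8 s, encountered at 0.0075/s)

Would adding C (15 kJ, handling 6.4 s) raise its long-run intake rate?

Yes

Current rate: (0.022×54 + 0.0075×42)/(1 + 0.022×3 + 0.0075×8.8) = 1.328 kJ/s.
C: E/h = 15/6.4 = 2.344 kJ/s.
Since 2.344 > R, including C increases the long-run rate.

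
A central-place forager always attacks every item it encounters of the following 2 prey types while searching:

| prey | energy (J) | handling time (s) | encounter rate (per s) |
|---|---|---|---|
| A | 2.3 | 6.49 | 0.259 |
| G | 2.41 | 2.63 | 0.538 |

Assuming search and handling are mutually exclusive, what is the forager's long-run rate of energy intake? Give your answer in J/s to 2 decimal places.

R = Σλ_iE_i / (1 + Σλ_ih_i)
Numerator: 0.259×2.3 + 0.538×2.41 = 1.892
Denominator: 1 + 0.259×6.49 + 0.538×2.63 = 4.096
R = 1.892/4.096 = 0.462 J/s

0.46 J/s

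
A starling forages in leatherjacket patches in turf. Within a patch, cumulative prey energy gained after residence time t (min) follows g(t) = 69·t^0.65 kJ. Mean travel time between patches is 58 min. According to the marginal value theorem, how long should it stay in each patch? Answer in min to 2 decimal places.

107.71 min

Maximise g(t)/(T+t): set derivative to zero → g'(t)(T+t) = g(t).
g'(t) = 0.65·69·t^-0.35. Setting 0.65·69·t^-0.35 = 69·t^0.65/(58+t) gives 0.65(58+t) = t, so 0.35·t = 0.65×58.
t* = 0.65×58/0.35 = 107.7 min.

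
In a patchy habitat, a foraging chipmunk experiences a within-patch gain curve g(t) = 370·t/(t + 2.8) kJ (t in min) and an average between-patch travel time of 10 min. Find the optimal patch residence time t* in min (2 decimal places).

Optimal t* satisfies g'(t*) = g(t*)/(T + t*).
g'(t) = 370·2.8/(t + 2.8)². Setting 370·2.8/(t+2.8)² = 370t/[(t+2.8)(10+t)] gives 2.8(10+t) = t(t+2.8), so t² = 2.8×10 = 28.
t* = √28 = 5.292 min.

5.29 min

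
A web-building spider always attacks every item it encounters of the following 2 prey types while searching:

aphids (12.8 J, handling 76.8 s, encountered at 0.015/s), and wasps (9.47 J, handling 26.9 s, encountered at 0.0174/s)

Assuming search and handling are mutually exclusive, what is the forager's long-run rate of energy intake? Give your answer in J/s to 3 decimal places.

0.136 J/s

R = (0.015×12.8 + 0.0174×9.47) / (1 + 0.015×76.8 + 0.0174×26.9) = 0.3568/2.62 = 0.1362 J/s.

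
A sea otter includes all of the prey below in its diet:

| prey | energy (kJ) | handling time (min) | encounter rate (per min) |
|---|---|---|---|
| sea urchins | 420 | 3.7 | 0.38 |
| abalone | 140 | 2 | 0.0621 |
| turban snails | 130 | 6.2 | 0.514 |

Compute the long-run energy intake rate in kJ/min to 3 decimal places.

41.125 kJ/min

R = (0.38×420 + 0.0621×140 + 0.514×130) / (1 + 0.38×3.7 + 0.0621×2 + 0.514×6.2) = 235.1/5.717 = 41.13 kJ/min.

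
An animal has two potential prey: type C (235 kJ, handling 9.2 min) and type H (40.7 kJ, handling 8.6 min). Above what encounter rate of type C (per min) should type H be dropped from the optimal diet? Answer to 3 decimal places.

The zero-one rule: include type H iff E₂/h₂ > λE₁/(1+λh₁). Equality gives the switch point.
λE₁h₂ = E₂ + λE₂h₁ ⇒ λ = E₂/(E₁h₂ − E₂h₁) = 40.7/(2021 − 374.4) = 0.02472 per min.

0.025 per min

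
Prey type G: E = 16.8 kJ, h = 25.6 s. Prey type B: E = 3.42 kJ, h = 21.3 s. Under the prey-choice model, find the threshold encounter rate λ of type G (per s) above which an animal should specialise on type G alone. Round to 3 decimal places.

0.013 per s

The zero-one rule: include type B iff E₂/h₂ > λE₁/(1+λh₁). Equality gives the switch point.
λE₁h₂ = E₂ + λE₂h₁ ⇒ λ = E₂/(E₁h₂ − E₂h₁) = 3.42/(357.8 − 87.55) = 0.01265 per s.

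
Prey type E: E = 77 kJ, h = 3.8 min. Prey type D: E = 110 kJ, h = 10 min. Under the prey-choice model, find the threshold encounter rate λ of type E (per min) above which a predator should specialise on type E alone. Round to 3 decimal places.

The zero-one rule: include type D iff E₂/h₂ > λE₁/(1+λh₁). Equality gives the switch point.
λE₁h₂ = E₂ + λE₂h₁ ⇒ λ = E₂/(E₁h₂ − E₂h₁) = 110/(770 − 418) = 0.3125 per min.

0.312 per min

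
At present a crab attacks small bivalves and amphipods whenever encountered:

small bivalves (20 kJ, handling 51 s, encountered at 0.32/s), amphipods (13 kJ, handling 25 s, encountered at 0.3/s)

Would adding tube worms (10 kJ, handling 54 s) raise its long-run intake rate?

On small bivalves and amphipods alone, R = ΣλE/(1+Σλh) = 10.3/24.82 = 0.415 kJ/s.
tube worms: E/h = 10/54 = 0.1852 kJ/s.
0.1852 < 0.415, so adding tube worms would lower the average — exclude it.

No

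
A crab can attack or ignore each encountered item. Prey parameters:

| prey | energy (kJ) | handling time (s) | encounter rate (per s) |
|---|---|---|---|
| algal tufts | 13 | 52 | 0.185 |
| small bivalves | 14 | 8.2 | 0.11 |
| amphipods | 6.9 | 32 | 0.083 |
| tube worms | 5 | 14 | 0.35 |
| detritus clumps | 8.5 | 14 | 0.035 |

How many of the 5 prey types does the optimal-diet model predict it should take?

1

E/h in descending order: small bivalves 1.71, detritus clumps 0.607, tube worms 0.357, algal tufts 0.25, amphipods 0.216 kJ/s. The optimal diet is the largest prefix of this list for which every included type satisfies E_i/h_i > R on the types above it.
Rate on top 1: 0.8097. detritus clumps: 0.607 < 0.8097 → exclude; stop.
Optimal diet: small bivalves — 1 of 5 types.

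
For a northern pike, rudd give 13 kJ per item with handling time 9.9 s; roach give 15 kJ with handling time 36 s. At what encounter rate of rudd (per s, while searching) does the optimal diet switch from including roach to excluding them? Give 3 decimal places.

Drop roach once their profitability E₂/h₂ falls below the rate achievable on rudd alone: E₂/h₂ = λE₁/(1 + λh₁).
Solve for λ: λE₁h₂ = E₂(1 + λh₁) → λ(E₁h₂ − E₂h₁) = E₂ → λ = E₂/(E₁h₂ − E₂h₁).
λ = 15/(13×36 − 15×9.9) = 15/319.5 = 0.04695 per s.

0.047 per s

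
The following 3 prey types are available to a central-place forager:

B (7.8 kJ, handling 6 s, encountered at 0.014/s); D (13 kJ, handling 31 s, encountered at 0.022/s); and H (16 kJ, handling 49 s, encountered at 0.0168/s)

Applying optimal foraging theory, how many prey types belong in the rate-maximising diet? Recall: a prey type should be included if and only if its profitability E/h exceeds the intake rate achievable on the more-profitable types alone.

3

Rank by E/h (kJ/s): B 1.3, D 0.419, H 0.327. Include each in turn until the next type's E/h falls below the running intake rate.
Rate on top 1: 0.1007. D: 0.419 > 0.1007 → include.
Rate on top 2: 0.2238. H: 0.327 > 0.2238 → include.
Optimal diet: B, D, H — 3 of 3 types.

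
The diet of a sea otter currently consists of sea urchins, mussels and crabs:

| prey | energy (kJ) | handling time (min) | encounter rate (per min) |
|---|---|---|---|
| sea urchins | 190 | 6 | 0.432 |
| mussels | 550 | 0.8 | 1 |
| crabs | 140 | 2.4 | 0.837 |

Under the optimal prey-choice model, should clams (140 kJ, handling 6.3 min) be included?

On sea urchins, mussels and crabs alone, R = ΣλE/(1+Σλh) = 749.3/6.401 = 117.1 kJ/min.
clams: E/h = 140/6.3 = 22.22 kJ/min.
22.22 < 117.1, so adding clams would lower the average — exclude it.

No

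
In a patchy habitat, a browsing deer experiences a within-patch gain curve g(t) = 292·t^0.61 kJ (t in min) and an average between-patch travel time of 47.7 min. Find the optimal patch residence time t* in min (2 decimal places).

Maximise g(t)/(T+t): set derivative to zero → g'(t)(T+t) = g(t).
g'(t) = 0.61·292·t^-0.39. Setting 0.61·292·t^-0.39 = 292·t^0.61/(47.7+t) gives 0.61(47.7+t) = t, so 0.39·t = 0.61×47.7.
t* = 0.61×47.7/0.39 = 74.61 min.

74.61 min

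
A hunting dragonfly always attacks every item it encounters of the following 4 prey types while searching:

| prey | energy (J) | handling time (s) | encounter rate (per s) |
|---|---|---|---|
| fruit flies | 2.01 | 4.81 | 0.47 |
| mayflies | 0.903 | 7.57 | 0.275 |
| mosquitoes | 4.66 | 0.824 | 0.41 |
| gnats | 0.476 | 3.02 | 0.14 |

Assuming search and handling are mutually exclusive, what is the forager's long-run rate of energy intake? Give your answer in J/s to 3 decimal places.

0.519 J/s

Energy encountered per unit search time: 0.47×2.01 + 0.275×0.903 + 0.41×4.66 + 0.14×0.476 = 3.17 J/s.
Handling time per unit search time: 0.47×4.81 + 0.275×7.57 + 0.41×0.824 + 0.14×3.02 = 5.103.
Rate = 3.17/(1 + 5.103) = 0.5195 J/s.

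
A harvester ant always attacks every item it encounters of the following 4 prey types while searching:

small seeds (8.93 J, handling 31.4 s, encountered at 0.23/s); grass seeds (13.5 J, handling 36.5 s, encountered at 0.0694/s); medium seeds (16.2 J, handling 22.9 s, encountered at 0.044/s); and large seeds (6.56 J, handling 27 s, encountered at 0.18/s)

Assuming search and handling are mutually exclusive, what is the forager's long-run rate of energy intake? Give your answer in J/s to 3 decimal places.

R = Σλ_iE_i / (1 + Σλ_ih_i)
Numerator: 0.23×8.93 + 0.0694×13.5 + 0.044×16.2 + 0.18×6.56 = 4.884
Denominator: 1 + 0.23×31.4 + 0.0694×36.5 + 0.044×22.9 + 0.18×27 = 16.62
R = 4.884/16.62 = 0.2938 J/s

0.294 J/s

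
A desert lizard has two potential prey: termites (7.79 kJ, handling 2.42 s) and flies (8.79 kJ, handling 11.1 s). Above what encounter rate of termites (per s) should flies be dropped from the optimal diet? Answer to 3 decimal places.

Drop flies once their profitability E₂/h₂ falls below the rate achievable on termites alone: E₂/h₂ = λE₁/(1 + λh₁).
Solve for λ: λE₁h₂ = E₂(1 + λh₁) → λ(E₁h₂ − E₂h₁) = E₂ → λ = E₂/(E₁h₂ − E₂h₁).
λ = 8.79/(7.79×11.1 − 8.79×2.42) = 8.79/65.2 = 0.1348 per s.

0.135 per s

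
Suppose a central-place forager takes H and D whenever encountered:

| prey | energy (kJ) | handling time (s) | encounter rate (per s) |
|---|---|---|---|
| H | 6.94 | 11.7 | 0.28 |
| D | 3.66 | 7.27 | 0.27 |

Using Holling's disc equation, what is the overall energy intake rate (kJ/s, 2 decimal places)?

0.47 kJ/s

Energy encountered per unit search time: 0.28×6.94 + 0.27×3.66 = 2.931 kJ/s.
Handling time per unit search time: 0.28×11.7 + 0.27×7.27 = 5.239.
Rate = 2.931/(1 + 5.239) = 0.4699 kJ/s.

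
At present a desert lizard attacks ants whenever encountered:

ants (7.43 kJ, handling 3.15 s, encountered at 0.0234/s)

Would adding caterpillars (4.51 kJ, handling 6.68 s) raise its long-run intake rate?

Intake rate on the current diet: R = (0.0234×7.43) / (1 + 0.0234×3.15) = 0.1739/1.074 = 0.1619 kJ/s.
Profitability of caterpillars: 4.51/6.68 = 0.6751 kJ/s.
0.6751 > 0.1619, so adding caterpillars raises the average — include it.

Yes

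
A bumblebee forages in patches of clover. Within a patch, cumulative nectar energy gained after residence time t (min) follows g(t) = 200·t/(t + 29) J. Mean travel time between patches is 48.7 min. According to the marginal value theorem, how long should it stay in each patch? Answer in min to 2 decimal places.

37.58 min

Optimal t* satisfies g'(t*) = g(t*)/(T + t*).
g'(t) = 200·29/(t + 29)². Setting 200·29/(t+29)² = 200t/[(t+29)(48.7+t)] gives 29(48.7+t) = t(t+29), so t² = 29×48.7 = 1412.
t* = √1412 = 37.58 min.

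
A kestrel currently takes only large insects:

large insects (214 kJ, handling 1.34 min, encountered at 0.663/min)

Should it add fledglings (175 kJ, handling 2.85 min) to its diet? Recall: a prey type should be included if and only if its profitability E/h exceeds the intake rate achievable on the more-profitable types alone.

No

Intake rate on the current diet: R = (0.663×214) / (1 + 0.663×1.34) = 141.9/1.888 = 75.13 kJ/min.
Profitability of fledglings: 175/2.85 = 61.4 kJ/min.
Since 61.4 < R, time spent handling fledglings is better spent searching.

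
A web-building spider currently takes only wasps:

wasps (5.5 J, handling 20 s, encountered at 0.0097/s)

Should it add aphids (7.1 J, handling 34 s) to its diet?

Yes

Intake rate on the current diet: R = (0.0097×5.5) / (1 + 0.0097×20) = 0.05335/1.194 = 0.04468 J/s.
aphids: E/h = 7.1/34 = 0.2088 J/s.
0.2088 > 0.04468, so adding aphids raises the average — include it.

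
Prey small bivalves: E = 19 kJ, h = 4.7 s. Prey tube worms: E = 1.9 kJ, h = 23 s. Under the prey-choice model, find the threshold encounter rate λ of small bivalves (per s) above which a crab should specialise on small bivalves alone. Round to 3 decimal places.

0.004 per s

Drop tube worms once their profitability E₂/h₂ falls below the rate achievable on small bivalves alone: E₂/h₂ = λE₁/(1 + λh₁).
Solve for λ: λE₁h₂ = E₂(1 + λh₁) → λ(E₁h₂ − E₂h₁) = E₂ → λ = E₂/(E₁h₂ − E₂h₁).
λ = 1.9/(19×23 − 1.9×4.7) = 1.9/428.1 = 0.004439 per s.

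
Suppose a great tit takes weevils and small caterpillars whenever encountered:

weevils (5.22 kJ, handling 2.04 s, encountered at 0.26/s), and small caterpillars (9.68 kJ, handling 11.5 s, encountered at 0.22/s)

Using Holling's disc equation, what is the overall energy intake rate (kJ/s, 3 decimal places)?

0.859 kJ/s

R = Σλ_iE_i / (1 + Σλ_ih_i)
Numerator: 0.26×5.22 + 0.22×9.68 = 3.487
Denominator: 1 + 0.26×2.04 + 0.22×11.5 = 4.06
R = 3.487/4.06 = 0.8587 kJ/s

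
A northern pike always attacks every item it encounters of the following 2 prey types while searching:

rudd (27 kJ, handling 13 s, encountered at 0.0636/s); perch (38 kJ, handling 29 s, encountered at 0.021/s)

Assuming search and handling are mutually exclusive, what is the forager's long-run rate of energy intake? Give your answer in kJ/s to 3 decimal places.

1.033 kJ/s

Energy encountered per unit search time: 0.0636×27 + 0.021×38 = 2.515 kJ/s.
Handling time per unit search time: 0.0636×13 + 0.021×29 = 1.436.
Rate = 2.515/(1 + 1.436) = 1.033 kJ/s.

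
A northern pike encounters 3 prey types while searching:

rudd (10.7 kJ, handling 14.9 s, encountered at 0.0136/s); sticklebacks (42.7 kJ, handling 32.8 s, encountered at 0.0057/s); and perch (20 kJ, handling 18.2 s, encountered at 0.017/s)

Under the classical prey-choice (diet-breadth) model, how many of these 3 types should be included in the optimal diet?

3

Profitabilities (E/h, kJ/s): sticklebacks 1.3, perch 1.1, rudd 0.718. Add prey in this order while the next type's profitability exceeds the intake rate on those already taken.
Rate on top 1: 0.2051. perch: 1.1 > 0.2051 → include.
Rate on top 2: 0.3899. rudd: 0.718 > 0.3899 → include.
Optimal diet: sticklebacks, perch, rudd — 3 of 3 types.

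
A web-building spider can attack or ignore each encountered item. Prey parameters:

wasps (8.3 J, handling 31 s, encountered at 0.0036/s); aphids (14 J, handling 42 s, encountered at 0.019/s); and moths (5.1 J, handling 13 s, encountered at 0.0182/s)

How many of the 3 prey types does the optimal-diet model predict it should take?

3

Profitabilities (E/h, J/s): moths 0.392, aphids 0.333, wasps 0.268. Add prey in this order while the next type's profitability exceeds the intake rate on those already taken.
Rate on top 1: 0.07506. aphids: 0.333 > 0.07506 → include.
Rate on top 2: 0.1764. wasps: 0.268 > 0.1764 → include.
Optimal diet: moths, aphids, wasps — 3 of 3 types.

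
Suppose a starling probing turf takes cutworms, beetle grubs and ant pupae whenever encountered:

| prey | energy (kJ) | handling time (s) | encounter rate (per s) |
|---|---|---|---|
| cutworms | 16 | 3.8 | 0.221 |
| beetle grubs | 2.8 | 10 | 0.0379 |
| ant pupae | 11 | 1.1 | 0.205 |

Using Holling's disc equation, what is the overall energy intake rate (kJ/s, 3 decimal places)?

R = (0.221×16 + 0.0379×2.8 + 0.205×11) / (1 + 0.221×3.8 + 0.0379×10 + 0.205×1.1) = 5.897/2.444 = 2.413 kJ/s.

2.413 kJ/s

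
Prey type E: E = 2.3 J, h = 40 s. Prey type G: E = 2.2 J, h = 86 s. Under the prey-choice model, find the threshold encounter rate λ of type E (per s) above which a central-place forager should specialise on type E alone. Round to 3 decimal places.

0.020 per s

At the threshold, the rate on type E alone equals the profitability of type G: λ·2.3/(1 + λ·40) = 2.2/86 = 0.02558.
Rearranging, λ(2.3 − 0.02558×40) = 0.02558, so λ = 0.02558/1.277 = 0.02004 per s.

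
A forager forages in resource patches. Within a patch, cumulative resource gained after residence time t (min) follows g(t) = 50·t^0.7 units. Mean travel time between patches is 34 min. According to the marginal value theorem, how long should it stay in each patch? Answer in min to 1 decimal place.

By the marginal value theorem, leave when the instantaneous gain rate g'(t) equals the habitat-wide average g(t)/(T + t).
g'(t) = 0.7·50·t^-0.3. Setting 0.7·50·t^-0.3 = 50·t^0.7/(34+t) gives 0.7(34+t) = t, so 0.30·t = 0.7×34.
t* = 0.7×34/0.30 = 79.33 min.

79.3 min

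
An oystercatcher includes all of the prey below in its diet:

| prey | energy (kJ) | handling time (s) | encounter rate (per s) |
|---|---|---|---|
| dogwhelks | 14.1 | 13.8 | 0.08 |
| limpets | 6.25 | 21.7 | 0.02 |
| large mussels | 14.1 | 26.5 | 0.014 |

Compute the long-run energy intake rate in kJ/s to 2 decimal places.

0.50 kJ/s

Energy encountered per unit search time: 0.08×14.1 + 0.02×6.25 + 0.014×14.1 = 1.45 kJ/s.
Handling time per unit search time: 0.08×13.8 + 0.02×21.7 + 0.014×26.5 = 1.909.
Rate = 1.45/(1 + 1.909) = 0.4986 kJ/s.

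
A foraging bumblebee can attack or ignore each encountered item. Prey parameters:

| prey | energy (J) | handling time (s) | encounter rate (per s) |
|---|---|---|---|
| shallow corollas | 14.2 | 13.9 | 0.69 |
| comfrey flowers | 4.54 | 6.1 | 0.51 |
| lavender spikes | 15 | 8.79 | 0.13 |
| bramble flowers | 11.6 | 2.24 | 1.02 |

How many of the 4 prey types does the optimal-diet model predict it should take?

1

Rank by E/h (J/s): bramble flowers 5.18, lavender spikes 1.71, shallow corollas 1.02, comfrey flowers 0.744. Include each in turn until the next type's E/h falls below the running intake rate.
Rate on top 1: 3.602. lavender spikes: 1.71 < 3.602 → exclude; stop.
Optimal diet: bramble flowers — 1 of 4 types.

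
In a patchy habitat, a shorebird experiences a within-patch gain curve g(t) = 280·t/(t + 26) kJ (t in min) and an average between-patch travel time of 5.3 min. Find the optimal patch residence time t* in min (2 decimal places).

11.74 min

Maximise g(t)/(T+t): set derivative to zero → g'(t)(T+t) = g(t).
g'(t) = 280·26/(t + 26)². Setting 280·26/(t+26)² = 280t/[(t+26)(5.3+t)] gives 26(5.3+t) = t(t+26), so t² = 26×5.3 = 137.8.
t* = √137.8 = 11.74 min.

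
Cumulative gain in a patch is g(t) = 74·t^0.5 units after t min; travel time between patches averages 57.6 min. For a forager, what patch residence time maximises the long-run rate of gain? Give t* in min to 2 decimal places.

57.60 min

By the marginal value theorem, leave when the instantaneous gain rate g'(t) equals the habitat-wide average g(t)/(T + t).
g'(t) = 0.5·74·t^-0.5. Setting 0.5·74·t^-0.5 = 74·t^0.5/(57.6+t) gives 0.5(57.6+t) = t, so 0.50·t = 0.5×57.6.
t* = 0.5×57.6/0.50 = 57.6 min.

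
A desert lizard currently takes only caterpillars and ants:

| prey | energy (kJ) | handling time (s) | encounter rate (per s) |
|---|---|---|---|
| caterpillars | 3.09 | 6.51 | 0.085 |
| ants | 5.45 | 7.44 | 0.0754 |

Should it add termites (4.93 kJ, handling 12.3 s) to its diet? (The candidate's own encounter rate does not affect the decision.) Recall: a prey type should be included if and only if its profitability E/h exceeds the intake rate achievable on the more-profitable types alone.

Yes

Intake rate on the current diet: R = (0.085×3.09 + 0.0754×5.45) / (1 + 0.085×6.51 + 0.0754×7.44) = 0.6736/2.114 = 0.3186 kJ/s.
Profitability of termites: 4.93/12.3 = 0.4008 kJ/s.
0.4008 > 0.3186, so adding termites raises the average — include it.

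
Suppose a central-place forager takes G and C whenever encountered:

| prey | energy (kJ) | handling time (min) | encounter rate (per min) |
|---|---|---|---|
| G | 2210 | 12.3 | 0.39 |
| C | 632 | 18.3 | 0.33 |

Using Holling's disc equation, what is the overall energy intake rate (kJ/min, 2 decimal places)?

R = Σλ_iE_i / (1 + Σλ_ih_i)
Numerator: 0.39×2210 + 0.33×632 = 1070
Denominator: 1 + 0.39×12.3 + 0.33×18.3 = 11.84
R = 1070/11.84 = 90.44 kJ/min

90.44 kJ/min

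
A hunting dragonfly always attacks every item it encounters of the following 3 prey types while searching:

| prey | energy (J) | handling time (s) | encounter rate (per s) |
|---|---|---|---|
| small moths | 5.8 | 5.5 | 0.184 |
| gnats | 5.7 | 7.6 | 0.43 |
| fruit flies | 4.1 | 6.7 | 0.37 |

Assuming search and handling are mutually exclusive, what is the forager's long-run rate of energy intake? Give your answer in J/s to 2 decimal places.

0.65 J/s

Energy encountered per unit search time: 0.184×5.8 + 0.43×5.7 + 0.37×4.1 = 5.035 J/s.
Handling time per unit search time: 0.184×5.5 + 0.43×7.6 + 0.37×6.7 = 6.759.
Rate = 5.035/(1 + 6.759) = 0.6489 J/s.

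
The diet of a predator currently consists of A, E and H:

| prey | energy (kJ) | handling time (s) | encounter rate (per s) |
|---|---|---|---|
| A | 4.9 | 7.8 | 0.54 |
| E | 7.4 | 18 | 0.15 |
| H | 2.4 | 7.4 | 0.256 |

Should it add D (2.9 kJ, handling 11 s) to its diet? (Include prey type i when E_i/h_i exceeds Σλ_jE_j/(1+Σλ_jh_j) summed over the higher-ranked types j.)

Current rate: (0.54×4.9 + 0.15×7.4 + 0.256×2.4)/(1 + 0.54×7.8 + 0.15×18 + 0.256×7.4) = 0.4457 kJ/s.
Profitability of D: 2.9/11 = 0.2636 kJ/s.
Since 0.2636 < R, time spent handling D is better spent searching.

No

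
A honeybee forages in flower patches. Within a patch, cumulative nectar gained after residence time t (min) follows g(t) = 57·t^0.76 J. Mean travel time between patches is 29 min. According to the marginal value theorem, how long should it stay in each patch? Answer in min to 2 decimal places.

91.83 min

Optimal t* satisfies g'(t*) = g(t*)/(T + t*).
g'(t) = 0.76·57·t^-0.24. Setting 0.76·57·t^-0.24 = 57·t^0.76/(29+t) gives 0.76(29+t) = t, so 0.24·t = 0.76×29.
t* = 0.76×29/0.24 = 91.83 min.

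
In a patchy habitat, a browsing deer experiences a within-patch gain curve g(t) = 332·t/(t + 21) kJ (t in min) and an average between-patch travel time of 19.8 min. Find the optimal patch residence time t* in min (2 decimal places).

By the marginal value theorem, leave when the instantaneous gain rate g'(t) equals the habitat-wide average g(t)/(T + t).
g'(t) = 332·21/(t + 21)². Setting 332·21/(t+21)² = 332t/[(t+21)(19.8+t)] gives 21(19.8+t) = t(t+21), so t² = 21×19.8 = 415.8.
t* = √415.8 = 20.39 min.

20.39 min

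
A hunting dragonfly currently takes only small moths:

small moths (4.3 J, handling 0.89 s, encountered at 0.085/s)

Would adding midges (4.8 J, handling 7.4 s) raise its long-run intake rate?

Intake rate on the current diet: R = (0.085×4.3) / (1 + 0.085×0.89) = 0.3655/1.076 = 0.3398 J/s.
Profitability of midges: 4.8/7.4 = 0.6486 J/s.
Since 0.6486 > R, including midges increases the long-run rate.

Yes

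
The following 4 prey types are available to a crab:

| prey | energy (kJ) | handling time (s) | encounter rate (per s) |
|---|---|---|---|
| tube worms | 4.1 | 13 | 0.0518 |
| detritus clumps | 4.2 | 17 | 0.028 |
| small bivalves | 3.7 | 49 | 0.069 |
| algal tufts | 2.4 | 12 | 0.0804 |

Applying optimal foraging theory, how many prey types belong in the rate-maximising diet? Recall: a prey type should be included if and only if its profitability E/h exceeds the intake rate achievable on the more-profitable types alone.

3

E/h in descending order: tube worms 0.315, detritus clumps 0.247, algal tufts 0.2, small bivalves 0.0755 kJ/s. The optimal diet is the largest prefix of this list for which every included type satisfies E_i/h_i > R on the types above it.
Rate on top 1: 0.1269. detritus clumps: 0.247 > 0.1269 → include.
Rate on top 2: 0.1535. algal tufts: 0.2 > 0.1535 → include.
Rate on top 3: 0.1679. small bivalves: 0.0755 < 0.1679 → exclude; stop.
Optimal diet: tube worms, detritus clumps, algal tufts — 3 of 4 types.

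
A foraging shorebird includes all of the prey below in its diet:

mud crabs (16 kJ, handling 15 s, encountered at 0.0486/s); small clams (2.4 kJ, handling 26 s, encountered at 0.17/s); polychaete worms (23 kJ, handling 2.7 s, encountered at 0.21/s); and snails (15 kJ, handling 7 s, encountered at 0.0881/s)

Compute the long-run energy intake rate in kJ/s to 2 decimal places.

R = Σλ_iE_i / (1 + Σλ_ih_i)
Numerator: 0.0486×16 + 0.17×2.4 + 0.21×23 + 0.0881×15 = 7.337
Denominator: 1 + 0.0486×15 + 0.17×26 + 0.21×2.7 + 0.0881×7 = 7.333
R = 7.337/7.333 = 1.001 kJ/s

1.00 kJ/s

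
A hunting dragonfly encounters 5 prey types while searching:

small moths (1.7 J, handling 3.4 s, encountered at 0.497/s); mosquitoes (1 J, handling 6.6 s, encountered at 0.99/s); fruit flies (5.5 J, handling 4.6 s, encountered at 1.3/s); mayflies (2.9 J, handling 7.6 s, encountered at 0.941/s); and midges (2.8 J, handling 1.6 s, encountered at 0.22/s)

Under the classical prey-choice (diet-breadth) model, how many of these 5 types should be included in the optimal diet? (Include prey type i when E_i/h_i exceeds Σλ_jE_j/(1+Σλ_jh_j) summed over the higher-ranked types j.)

Profitabilities (E/h, J/s): midges 1.75, fruit flies 1.2, small moths 0.5, mayflies 0.382, mosquitoes 0.152. Add prey in this order while the next type's profitability exceeds the intake rate on those already taken.
Rate on top 1: 0.4556. fruit flies: 1.2 > 0.4556 → include.
Rate on top 2: 1.059. small moths: 0.5 < 1.059 → exclude; stop.
Optimal diet: midges, fruit flies — 2 of 5 types.

2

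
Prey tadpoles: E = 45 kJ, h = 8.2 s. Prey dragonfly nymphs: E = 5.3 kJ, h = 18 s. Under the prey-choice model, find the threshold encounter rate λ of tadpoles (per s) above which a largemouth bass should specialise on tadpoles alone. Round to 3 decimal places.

At the threshold, the rate on tadpoles alone equals the profitability of dragonfly nymphs: λ·45/(1 + λ·8.2) = 5.3/18 = 0.2944.
Rearranging, λ(45 − 0.2944×8.2) = 0.2944, so λ = 0.2944/42.59 = 0.006914 per s.

0.007 per s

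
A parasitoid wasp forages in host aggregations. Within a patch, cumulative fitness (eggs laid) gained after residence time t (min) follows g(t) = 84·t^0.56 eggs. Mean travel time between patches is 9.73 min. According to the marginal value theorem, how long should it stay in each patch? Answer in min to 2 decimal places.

12.38 min

By the marginal value theorem, leave when the instantaneous gain rate g'(t) equals the habitat-wide average g(t)/(T + t).
g'(t) = 0.56·84·t^-0.44. Setting 0.56·84·t^-0.44 = 84·t^0.56/(9.73+t) gives 0.56(9.73+t) = t, so 0.44·t = 0.56×9.73.
t* = 0.56×9.73/0.44 = 12.38 min.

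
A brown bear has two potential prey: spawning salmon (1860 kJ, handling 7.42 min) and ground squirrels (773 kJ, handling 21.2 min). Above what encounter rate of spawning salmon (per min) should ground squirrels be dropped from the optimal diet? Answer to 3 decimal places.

0.023 per min

Drop ground squirrels once their profitability E₂/h₂ falls below the rate achievable on spawning salmon alone: E₂/h₂ = λE₁/(1 + λh₁).
Solve for λ: λE₁h₂ = E₂(1 + λh₁) → λ(E₁h₂ − E₂h₁) = E₂ → λ = E₂/(E₁h₂ − E₂h₁).
λ = 773/(1860×21.2 − 773×7.42) = 773/3.37e+04 = 0.02294 per min.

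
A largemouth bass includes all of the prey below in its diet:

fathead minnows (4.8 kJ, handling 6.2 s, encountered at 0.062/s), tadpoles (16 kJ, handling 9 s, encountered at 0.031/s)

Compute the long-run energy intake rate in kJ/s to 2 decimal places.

R = (0.062×4.8 + 0.031×16) / (1 + 0.062×6.2 + 0.031×9) = 0.7936/1.663 = 0.4771 kJ/s.

0.48 kJ/s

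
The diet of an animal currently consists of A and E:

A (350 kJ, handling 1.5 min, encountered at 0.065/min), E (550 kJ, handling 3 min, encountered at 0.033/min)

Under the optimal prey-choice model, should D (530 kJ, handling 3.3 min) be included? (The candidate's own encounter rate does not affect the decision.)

Yes

On A and E alone, R = ΣλE/(1+Σλh) = 40.9/1.196 = 34.18 kJ/min.
D: E/h = 530/3.3 = 160.6 kJ/min.
160.6 > 34.18, so adding D raises the average — include it.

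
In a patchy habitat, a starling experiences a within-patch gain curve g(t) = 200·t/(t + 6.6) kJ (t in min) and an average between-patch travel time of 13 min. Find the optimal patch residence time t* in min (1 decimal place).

Maximise g(t)/(T+t): set derivative to zero → g'(t)(T+t) = g(t).
g'(t) = 200·6.6/(t + 6.6)². Setting 200·6.6/(t+6.6)² = 200t/[(t+6.6)(13+t)] gives 6.6(13+t) = t(t+6.6), so t² = 6.6×13 = 85.8.
t* = √85.8 = 9.263 min.

9.3 min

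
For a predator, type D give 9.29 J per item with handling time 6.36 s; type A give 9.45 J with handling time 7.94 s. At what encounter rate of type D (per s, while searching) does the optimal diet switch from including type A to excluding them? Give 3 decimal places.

The zero-one rule: include type A iff E₂/h₂ > λE₁/(1+λh₁). Equality gives the switch point.
λE₁h₂ = E₂ + λE₂h₁ ⇒ λ = E₂/(E₁h₂ − E₂h₁) = 9.45/(73.76 − 60.1) = 0.6918 per s.

0.692 per s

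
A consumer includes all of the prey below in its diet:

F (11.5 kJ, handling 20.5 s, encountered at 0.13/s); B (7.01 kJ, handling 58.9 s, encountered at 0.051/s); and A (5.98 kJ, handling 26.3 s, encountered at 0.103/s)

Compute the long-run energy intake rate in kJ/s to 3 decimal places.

0.263 kJ/s

Energy encountered per unit search time: 0.13×11.5 + 0.051×7.01 + 0.103×5.98 = 2.468 kJ/s.
Handling time per unit search time: 0.13×20.5 + 0.051×58.9 + 0.103×26.3 = 8.378.
Rate = 2.468/(1 + 8.378) = 0.2632 kJ/s.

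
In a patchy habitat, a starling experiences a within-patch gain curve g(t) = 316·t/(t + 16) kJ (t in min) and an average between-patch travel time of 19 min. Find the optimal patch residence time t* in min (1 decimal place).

17.4 min

Maximise g(t)/(T+t): set derivative to zero → g'(t)(T+t) = g(t).
g'(t) = 316·16/(t + 16)². Setting 316·16/(t+16)² = 316t/[(t+16)(19+t)] gives 16(19+t) = t(t+16), so t² = 16×19 = 304.
t* = √304 = 17.44 min.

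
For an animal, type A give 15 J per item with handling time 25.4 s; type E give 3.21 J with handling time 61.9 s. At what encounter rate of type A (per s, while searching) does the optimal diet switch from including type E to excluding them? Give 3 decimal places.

The zero-one rule: include type E iff E₂/h₂ > λE₁/(1+λh₁). Equality gives the switch point.
λE₁h₂ = E₂ + λE₂h₁ ⇒ λ = E₂/(E₁h₂ − E₂h₁) = 3.21/(928.5 − 81.53) = 0.00379 per s.

0.004 per s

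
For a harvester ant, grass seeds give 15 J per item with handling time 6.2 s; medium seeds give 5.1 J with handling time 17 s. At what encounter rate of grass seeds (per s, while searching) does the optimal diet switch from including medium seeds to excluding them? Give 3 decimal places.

At the threshold, the rate on grass seeds alone equals the profitability of medium seeds: λ·15/(1 + λ·6.2) = 5.1/17 = 0.3.
Rearranging, λ(15 − 0.3×6.2) = 0.3, so λ = 0.3/13.14 = 0.02283 per s.

0.023 per s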